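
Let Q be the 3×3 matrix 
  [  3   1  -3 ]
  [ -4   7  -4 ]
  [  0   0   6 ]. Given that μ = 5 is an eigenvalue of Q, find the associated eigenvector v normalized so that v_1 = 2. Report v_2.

Q − 5I = [[-2, 1, -3], [-4, 2, -4], [0, 0, 1]].
Solving (Q − 5I)v = 0 gives the eigenspace spanned by (2, 4, 0).
With v_1 = 2, v = (2, 4, 0), so v_2 = 4.

4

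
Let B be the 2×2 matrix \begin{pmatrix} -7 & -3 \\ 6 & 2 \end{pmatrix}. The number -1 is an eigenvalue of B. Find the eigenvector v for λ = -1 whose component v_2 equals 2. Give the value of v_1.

B + 1I = [[-6, -3], [6, 3]].
Solving (B + 1I)v = 0 gives the eigenspace spanned by (-1, 2).
With v_2 = 2, v = (-1, 2), so v_1 = -1.

-1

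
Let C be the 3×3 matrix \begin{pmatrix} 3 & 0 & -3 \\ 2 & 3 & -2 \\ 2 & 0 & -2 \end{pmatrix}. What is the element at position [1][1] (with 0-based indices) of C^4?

81

Characteristic polynomial: t^3 - 4t^2 + 3t = t(t - 3)(t - 1), so the eigenvalues are 0, 1, 3.
t=3: eigenvector (0, 1, 0).
t=1: eigenvector (3, -1, 2).
t=0: eigenvector (1, 0, 1).
P = [[0, 3, 1], [1, -1, 0], [0, 2, 1]], D = diag(3, 1, 0), P⁻¹ = [[1, 1, -1], [1, 0, -1], [-2, 0, 3]].
C⁴ = P·diag(81, 1, 0)·P⁻¹ = [[3, 0, -3], [80, 81, -80], [2, 0, -2]].
The requested entry is 81.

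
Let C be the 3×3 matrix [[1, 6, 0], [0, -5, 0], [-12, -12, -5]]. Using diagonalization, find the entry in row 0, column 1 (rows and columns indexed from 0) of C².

-24

Characteristic polynomial: λ^3 + 9λ^2 + 15λ - 25 = (λ - 1)(λ + 5)^2, so the eigenvalues are -5, -5, 1.
λ=1: eigenvector (1, 0, -2).
λ=-5: eigenvector (-1, 1, 4).
λ=-5: eigenvector (0, 0, 1).
P = [[1, -1, 0], [0, 1, 0], [-2, 4, 1]], D = diag(1, -5, -5), P⁻¹ = [[1, 1, 0], [0, 1, 0], [2, -2, 1]].
C² = P·diag(1, 25, 25)·P⁻¹ = [[1, -24, 0], [0, 25, 0], [48, 48, 25]].
The requested entry is -24.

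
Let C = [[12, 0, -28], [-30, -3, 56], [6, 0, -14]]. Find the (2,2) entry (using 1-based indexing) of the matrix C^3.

-27

Characteristic polynomial: μ^3 + 5μ^2 + 6μ = μ(μ + 2)(μ + 3), so the eigenvalues are -3, -2, 0.
μ=-2: eigenvector (2, -4, 1).
μ=-3: eigenvector (0, 1, 0).
μ=0: eigenvector (7, -14, 3).
P = [[2, 0, 7], [-4, 1, -14], [1, 0, 3]], D = diag(-2, -3, 0), P⁻¹ = [[-3, 0, 7], [2, 1, 0], [1, 0, -2]].
C³ = P·diag(-8, -27, 0)·P⁻¹ = [[48, 0, -112], [-150, -27, 224], [24, 0, -56]].
The requested entry is -27.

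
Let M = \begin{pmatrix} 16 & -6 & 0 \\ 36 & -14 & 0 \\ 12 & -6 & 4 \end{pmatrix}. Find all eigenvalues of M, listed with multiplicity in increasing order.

-2, 4, 4

Characteristic polynomial: p(λ) = λ^3 - 6λ^2 + 32 = (λ - 4)^2(λ + 2).
Roots (with multiplicity): -2, 4, 4.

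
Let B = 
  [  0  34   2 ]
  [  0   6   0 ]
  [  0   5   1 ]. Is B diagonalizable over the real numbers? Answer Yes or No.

Characteristic polynomial: p(r) = r^3 - 7r^2 + 6r = r(r - 6)(r - 1).
All 3 eigenvalues are distinct, so B is diagonalizable.

Yes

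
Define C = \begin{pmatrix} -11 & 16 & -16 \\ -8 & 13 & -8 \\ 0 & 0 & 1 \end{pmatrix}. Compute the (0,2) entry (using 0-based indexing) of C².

32

Characteristic polynomial: t^3 - 3t^2 - 13t + 15 = (t - 5)(t - 1)(t + 3), so the eigenvalues are -3, 1, 5.
t=5: eigenvector (-1, -1, 0).
t=-3: eigenvector (2, 1, 0).
t=1: eigenvector (-4, -2, 1).
P = [[-1, 2, -4], [-1, 1, -2], [0, 0, 1]], D = diag(5, -3, 1), P⁻¹ = [[1, -2, 0], [1, -1, 2], [0, 0, 1]].
C² = P·diag(25, 9, 1)·P⁻¹ = [[-7, 32, 32], [-16, 41, 16], [0, 0, 1]].
The requested entry is 32.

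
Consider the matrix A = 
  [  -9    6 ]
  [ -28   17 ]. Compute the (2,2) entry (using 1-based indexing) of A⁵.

Characteristic polynomial: λ^2 - 8λ + 15 = (λ - 5)(λ - 3), so the eigenvalues are 3, 5.
λ=3: eigenvector (1, 2).
λ=5: eigenvector (3, 7).
P = [[1, 3], [2, 7]], D = diag(3, 5), P⁻¹ = [[7, -3], [-2, 1]].
A⁵ = P·diag(243, 3125)·P⁻¹ = [[-17049, 8646], [-40348, 20417]].
The requested entry is 20417.

20417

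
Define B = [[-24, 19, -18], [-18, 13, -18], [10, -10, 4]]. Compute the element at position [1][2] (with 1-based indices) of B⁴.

Characteristic polynomial: λ^3 + 7λ^2 - 14λ - 120 = (λ - 4)(λ + 5)(λ + 6), so the eigenvalues are -6, -5, 4.
λ=-6: eigenvector (1, 0, -1).
λ=-5: eigenvector (1, 1, 0).
λ=4: eigenvector (-2, -2, 1).
P = [[1, 1, -2], [0, 1, -2], [-1, 0, 1]], D = diag(-6, -5, 4), P⁻¹ = [[1, -1, 0], [2, -1, 2], [1, -1, 1]].
B⁴ = P·diag(1296, 625, 256)·P⁻¹ = [[2034, -1409, 738], [738, -113, 738], [-1040, 1040, 256]].
The requested entry is -1409.

-1409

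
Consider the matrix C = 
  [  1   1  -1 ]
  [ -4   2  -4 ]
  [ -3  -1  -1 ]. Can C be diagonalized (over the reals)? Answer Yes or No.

No

Characteristic polynomial: p(λ) = λ^3 - 2λ^2 - 4λ + 8 = (λ - 2)^2(λ + 2).
λ = 2 has algebraic multiplicity 2; rank(C − 2I) = 2, so geometric multiplicity = 1.
Geometric multiplicity < algebraic multiplicity, so C is not diagonalizable.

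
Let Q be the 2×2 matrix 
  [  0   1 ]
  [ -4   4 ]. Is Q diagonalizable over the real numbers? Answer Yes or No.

No

Characteristic polynomial: p(λ) = λ^2 - 4λ + 4 = (λ - 2)^2.
λ = 2 has algebraic multiplicity 2; rank(Q − 2I) = 1, so geometric multiplicity = 1.
Geometric multiplicity < algebraic multiplicity, so Q is not diagonalizable.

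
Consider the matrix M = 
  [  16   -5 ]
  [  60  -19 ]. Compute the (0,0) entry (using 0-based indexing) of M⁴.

-764

Characteristic polynomial: s^2 + 3s - 4 = (s - 1)(s + 4), so the eigenvalues are -4, 1.
s=-4: eigenvector (1, 4).
s=1: eigenvector (-1, -3).
P = [[1, -1], [4, -3]], D = diag(-4, 1), P⁻¹ = [[-3, 1], [-4, 1]].
M⁴ = P·diag(256, 1)·P⁻¹ = [[-764, 255], [-3060, 1021]].
The requested entry is -764.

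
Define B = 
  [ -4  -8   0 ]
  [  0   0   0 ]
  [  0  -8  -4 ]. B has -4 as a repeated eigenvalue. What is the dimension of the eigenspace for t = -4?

B + 4I = [[0, -8, 0], [0, 4, 0], [0, -8, 0]].
This matrix has rank 1, so its null space has dimension 3 − 1 = 2.

2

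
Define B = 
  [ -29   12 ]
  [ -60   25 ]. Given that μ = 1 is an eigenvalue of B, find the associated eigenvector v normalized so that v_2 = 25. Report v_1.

B − 1I = [[-30, 12], [-60, 24]].
Solving (B − 1I)v = 0 gives the eigenspace spanned by (10, 25).
With v_2 = 25, v = (10, 25), so v_1 = 10.

10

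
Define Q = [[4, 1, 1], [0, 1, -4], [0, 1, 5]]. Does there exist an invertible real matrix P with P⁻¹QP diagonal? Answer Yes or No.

No

Characteristic polynomial: p(μ) = μ^3 - 10μ^2 + 33μ - 36 = (μ - 4)(μ - 3)^2.
μ = 3 has algebraic multiplicity 2; rank(Q − 3I) = 2, so geometric multiplicity = 1.
Geometric multiplicity < algebraic multiplicity, so Q is not diagonalizable.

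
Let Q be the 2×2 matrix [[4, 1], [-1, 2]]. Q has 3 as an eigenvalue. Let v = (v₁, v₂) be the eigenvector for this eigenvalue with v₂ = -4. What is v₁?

Q − 3I = [[1, 1], [-1, -1]].
Solving (Q − 3I)v = 0 gives the eigenspace spanned by (4, -4).
With v₂ = -4, v = (4, -4), so v₁ = 4.

4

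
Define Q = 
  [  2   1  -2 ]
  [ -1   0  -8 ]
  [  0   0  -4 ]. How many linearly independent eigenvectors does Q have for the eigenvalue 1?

Q − 1I = [[1, 1, -2], [-1, -1, -8], [0, 0, -5]].
This matrix has rank 2, so its null space has dimension 3 − 2 = 1.

1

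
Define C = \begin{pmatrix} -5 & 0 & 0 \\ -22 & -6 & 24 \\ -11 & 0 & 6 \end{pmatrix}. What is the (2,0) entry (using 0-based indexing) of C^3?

-341

Characteristic polynomial: t^3 + 5t^2 - 36t - 180 = (t - 6)(t + 5)(t + 6), so the eigenvalues are -6, -5, 6.
t=-5: eigenvector (1, 2, 1).
t=-6: eigenvector (0, 1, 0).
t=6: eigenvector (0, 2, 1).
P = [[1, 0, 0], [2, 1, 2], [1, 0, 1]], D = diag(-5, -6, 6), P⁻¹ = [[1, 0, 0], [0, 1, -2], [-1, 0, 1]].
C³ = P·diag(-125, -216, 216)·P⁻¹ = [[-125, 0, 0], [-682, -216, 864], [-341, 0, 216]].
The requested entry is -341.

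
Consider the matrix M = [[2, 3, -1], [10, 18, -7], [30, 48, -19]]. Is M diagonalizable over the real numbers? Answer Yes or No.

Characteristic polynomial: p(μ) = μ^3 - μ^2 - 8μ + 12 = (μ - 2)^2(μ + 3).
μ = 2 has algebraic multiplicity 2; rank(M − 2I) = 2, so geometric multiplicity = 1.
Geometric multiplicity < algebraic multiplicity, so M is not diagonalizable.

No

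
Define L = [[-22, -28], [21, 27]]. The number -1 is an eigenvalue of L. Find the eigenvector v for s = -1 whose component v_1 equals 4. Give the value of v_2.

L + 1I = [[-21, -28], [21, 28]].
Solving (L + 1I)v = 0 gives the eigenspace spanned by (4, -3).
With v_1 = 4, v = (4, -3), so v_2 = -3.

-3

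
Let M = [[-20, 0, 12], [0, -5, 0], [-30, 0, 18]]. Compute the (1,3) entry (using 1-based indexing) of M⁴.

-96

Characteristic polynomial: t^3 + 7t^2 + 10t = t(t + 2)(t + 5), so the eigenvalues are -5, -2, 0.
t=-2: eigenvector (-2, 0, -3).
t=-5: eigenvector (0, 1, 0).
t=0: eigenvector (3, 0, 5).
P = [[-2, 0, 3], [0, 1, 0], [-3, 0, 5]], D = diag(-2, -5, 0), P⁻¹ = [[-5, 0, 3], [0, 1, 0], [-3, 0, 2]].
M⁴ = P·diag(16, 625, 0)·P⁻¹ = [[160, 0, -96], [0, 625, 0], [240, 0, -144]].
The requested entry is -96.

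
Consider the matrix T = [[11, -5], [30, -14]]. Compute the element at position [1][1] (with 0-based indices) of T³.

-194

Characteristic polynomial: s^2 + 3s - 4 = (s - 1)(s + 4), so the eigenvalues are -4, 1.
s=1: eigenvector (1, 2).
s=-4: eigenvector (1, 3).
P = [[1, 1], [2, 3]], D = diag(1, -4), P⁻¹ = [[3, -1], [-2, 1]].
T³ = P·diag(1, -64)·P⁻¹ = [[131, -65], [390, -194]].
The requested entry is -194.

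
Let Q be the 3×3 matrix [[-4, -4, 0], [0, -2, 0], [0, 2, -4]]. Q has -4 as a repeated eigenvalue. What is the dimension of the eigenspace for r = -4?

Q + 4I = [[0, -4, 0], [0, 2, 0], [0, 2, 0]].
This matrix has rank 1, so its null space has dimension 3 − 1 = 2.

2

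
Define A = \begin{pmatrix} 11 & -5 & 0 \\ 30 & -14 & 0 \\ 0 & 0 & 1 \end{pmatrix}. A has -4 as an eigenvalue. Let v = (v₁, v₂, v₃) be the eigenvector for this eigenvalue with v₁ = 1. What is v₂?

A + 4I = [[15, -5, 0], [30, -10, 0], [0, 0, 5]].
Solving (A + 4I)v = 0 gives the eigenspace spanned by (1, 3, 0).
With v₁ = 1, v = (1, 3, 0), so v₂ = 3.

3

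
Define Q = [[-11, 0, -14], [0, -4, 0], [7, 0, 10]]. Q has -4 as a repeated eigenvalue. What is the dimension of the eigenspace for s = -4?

2

Q + 4I = [[-7, 0, -14], [0, 0, 0], [7, 0, 14]].
This matrix has rank 1, so its null space has dimension 3 − 1 = 2.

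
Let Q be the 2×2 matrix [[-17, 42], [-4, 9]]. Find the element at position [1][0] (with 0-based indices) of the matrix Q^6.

29792

Characteristic polynomial: t^2 + 8t + 15 = (t + 3)(t + 5), so the eigenvalues are -5, -3.
t=-5: eigenvector (7, 2).
t=-3: eigenvector (3, 1).
P = [[7, 3], [2, 1]], D = diag(-5, -3), P⁻¹ = [[1, -3], [-2, 7]].
Q⁶ = P·diag(15625, 729)·P⁻¹ = [[105001, -312816], [29792, -88647]].
The requested entry is 29792.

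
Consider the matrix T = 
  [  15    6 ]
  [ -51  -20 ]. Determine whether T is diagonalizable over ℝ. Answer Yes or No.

Characteristic polynomial: p(μ) = μ^2 + 5μ + 6 = (μ + 2)(μ + 3).
All 2 eigenvalues are distinct, so T is diagonalizable.

Yes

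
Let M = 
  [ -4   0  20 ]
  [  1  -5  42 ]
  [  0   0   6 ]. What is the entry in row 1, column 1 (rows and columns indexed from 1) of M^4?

256

Characteristic polynomial: s^3 + 3s^2 - 34s - 120 = (s - 6)(s + 4)(s + 5), so the eigenvalues are -5, -4, 6.
s=-4: eigenvector (1, 1, 0).
s=-5: eigenvector (0, 1, 0).
s=6: eigenvector (2, 4, 1).
P = [[1, 0, 2], [1, 1, 4], [0, 0, 1]], D = diag(-4, -5, 6), P⁻¹ = [[1, 0, -2], [-1, 1, -2], [0, 0, 1]].
M⁴ = P·diag(256, 625, 1296)·P⁻¹ = [[256, 0, 2080], [-369, 625, 3422], [0, 0, 1296]].
The requested entry is 256.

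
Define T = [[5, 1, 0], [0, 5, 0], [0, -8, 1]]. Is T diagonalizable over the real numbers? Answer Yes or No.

No

Characteristic polynomial: p(μ) = μ^3 - 11μ^2 + 35μ - 25 = (μ - 5)^2(μ - 1).
μ = 5 has algebraic multiplicity 2; rank(T − 5I) = 2, so geometric multiplicity = 1.
Geometric multiplicity < algebraic multiplicity, so T is not diagonalizable.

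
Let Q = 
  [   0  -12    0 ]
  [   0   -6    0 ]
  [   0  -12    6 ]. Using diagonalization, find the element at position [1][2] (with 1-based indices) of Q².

Characteristic polynomial: r^3 - 36r = r(r - 6)(r + 6), so the eigenvalues are -6, 0, 6.
r=0: eigenvector (1, 0, 0).
r=-6: eigenvector (2, 1, 1).
r=6: eigenvector (0, 0, 1).
P = [[1, 2, 0], [0, 1, 0], [0, 1, 1]], D = diag(0, -6, 6), P⁻¹ = [[1, -2, 0], [0, 1, 0], [0, -1, 1]].
Q² = P·diag(0, 36, 36)·P⁻¹ = [[0, 72, 0], [0, 36, 0], [0, 0, 36]].
The requested entry is 72.

72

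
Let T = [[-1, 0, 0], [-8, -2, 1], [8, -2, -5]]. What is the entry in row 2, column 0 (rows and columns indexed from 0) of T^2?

Characteristic polynomial: λ^3 + 8λ^2 + 19λ + 12 = (λ + 1)(λ + 3)(λ + 4), so the eigenvalues are -4, -3, -1.
λ=-3: eigenvector (0, -1, 1).
λ=-4: eigenvector (0, -1, 2).
λ=-1: eigenvector (1, -4, 4).
P = [[0, 0, 1], [-1, -1, -4], [1, 2, 4]], D = diag(-3, -4, -1), P⁻¹ = [[-4, -2, -1], [0, 1, 1], [1, 0, 0]].
T² = P·diag(9, 16, 1)·P⁻¹ = [[1, 0, 0], [32, 2, -7], [-32, 14, 23]].
The requested entry is -32.

-32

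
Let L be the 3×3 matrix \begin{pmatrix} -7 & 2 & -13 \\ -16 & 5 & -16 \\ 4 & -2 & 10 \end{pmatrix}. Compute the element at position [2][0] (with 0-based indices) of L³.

Characteristic polynomial: μ^3 - 8μ^2 - 3μ + 90 = (μ - 6)(μ - 5)(μ + 3), so the eigenvalues are -3, 5, 6.
μ=-3: eigenvector (1, 2, 0).
μ=5: eigenvector (-2, 1, 2).
μ=6: eigenvector (-1, 0, 1).
P = [[1, -2, -1], [2, 1, 0], [0, 2, 1]], D = diag(-3, 5, 6), P⁻¹ = [[1, 0, 1], [-2, 1, -2], [4, -2, 5]].
L³ = P·diag(-27, 125, 216)·P⁻¹ = [[-391, 182, -607], [-304, 125, -304], [364, -182, 580]].
The requested entry is 364.

364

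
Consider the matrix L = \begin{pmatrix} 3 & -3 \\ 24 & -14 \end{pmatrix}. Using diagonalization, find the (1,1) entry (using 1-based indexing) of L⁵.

34083

Characteristic polynomial: r^2 + 11r + 30 = (r + 5)(r + 6), so the eigenvalues are -6, -5.
r=-5: eigenvector (-3, -8).
r=-6: eigenvector (1, 3).
P = [[-3, 1], [-8, 3]], D = diag(-5, -6), P⁻¹ = [[-3, 1], [-8, 3]].
L⁵ = P·diag(-3125, -7776)·P⁻¹ = [[34083, -13953], [111624, -44984]].
The requested entry is 34083.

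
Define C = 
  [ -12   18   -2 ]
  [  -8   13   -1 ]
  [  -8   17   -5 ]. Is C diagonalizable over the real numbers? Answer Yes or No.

No

Characteristic polynomial: p(λ) = λ^3 + 4λ^2 - 16λ - 64 = (λ - 4)(λ + 4)^2.
λ = -4 has algebraic multiplicity 2; rank(C + 4I) = 2, so geometric multiplicity = 1.
Geometric multiplicity < algebraic multiplicity, so C is not diagonalizable.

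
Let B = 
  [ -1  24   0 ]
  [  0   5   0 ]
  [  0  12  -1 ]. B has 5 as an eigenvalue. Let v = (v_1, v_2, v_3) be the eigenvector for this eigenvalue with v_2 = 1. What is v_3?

B − 5I = [[-6, 24, 0], [0, 0, 0], [0, 12, -6]].
Solving (B − 5I)v = 0 gives the eigenspace spanned by (4, 1, 2).
With v_2 = 1, v = (4, 1, 2), so v_3 = 2.

2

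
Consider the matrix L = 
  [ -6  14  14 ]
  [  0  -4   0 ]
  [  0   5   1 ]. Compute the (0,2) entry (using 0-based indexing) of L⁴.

-2590

Characteristic polynomial: μ^3 + 9μ^2 + 14μ - 24 = (μ - 1)(μ + 4)(μ + 6), so the eigenvalues are -6, -4, 1.
μ=-6: eigenvector (1, 0, 0).
μ=-4: eigenvector (0, 1, -1).
μ=1: eigenvector (2, 0, 1).
P = [[1, 0, 2], [0, 1, 0], [0, -1, 1]], D = diag(-6, -4, 1), P⁻¹ = [[1, -2, -2], [0, 1, 0], [0, 1, 1]].
L⁴ = P·diag(1296, 256, 1)·P⁻¹ = [[1296, -2590, -2590], [0, 256, 0], [0, -255, 1]].
The requested entry is -2590.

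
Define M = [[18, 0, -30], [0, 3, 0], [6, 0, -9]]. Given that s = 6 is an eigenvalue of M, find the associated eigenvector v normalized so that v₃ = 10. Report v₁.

25

M − 6I = [[12, 0, -30], [0, -3, 0], [6, 0, -15]].
Solving (M − 6I)v = 0 gives the eigenspace spanned by (25, 0, 10).
With v₃ = 10, v = (25, 0, 10), so v₁ = 25.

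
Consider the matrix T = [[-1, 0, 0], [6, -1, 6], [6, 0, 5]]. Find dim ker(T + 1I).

2

T + 1I = [[0, 0, 0], [6, 0, 6], [6, 0, 6]].
This matrix has rank 1, so its null space has dimension 3 − 1 = 2.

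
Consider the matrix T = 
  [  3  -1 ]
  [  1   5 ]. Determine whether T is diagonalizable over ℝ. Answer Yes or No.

No

Characteristic polynomial: p(s) = s^2 - 8s + 16 = (s - 4)^2.
s = 4 has algebraic multiplicity 2; rank(T − 4I) = 1, so geometric multiplicity = 1.
Geometric multiplicity < algebraic multiplicity, so T is not diagonalizable.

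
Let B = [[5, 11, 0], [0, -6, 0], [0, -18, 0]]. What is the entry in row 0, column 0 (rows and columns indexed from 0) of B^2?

25

Characteristic polynomial: s^3 + s^2 - 30s = s(s - 5)(s + 6), so the eigenvalues are -6, 0, 5.
s=5: eigenvector (1, 0, 0).
s=-6: eigenvector (-1, 1, 3).
s=0: eigenvector (0, 0, 1).
P = [[1, -1, 0], [0, 1, 0], [0, 3, 1]], D = diag(5, -6, 0), P⁻¹ = [[1, 1, 0], [0, 1, 0], [0, -3, 1]].
B² = P·diag(25, 36, 0)·P⁻¹ = [[25, -11, 0], [0, 36, 0], [0, 108, 0]].
The requested entry is 25.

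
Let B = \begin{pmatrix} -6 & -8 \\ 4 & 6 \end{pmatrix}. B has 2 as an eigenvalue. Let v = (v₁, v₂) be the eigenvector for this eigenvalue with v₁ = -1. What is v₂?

1

B − 2I = [[-8, -8], [4, 4]].
Solving (B − 2I)v = 0 gives the eigenspace spanned by (-1, 1).
With v₁ = -1, v = (-1, 1), so v₂ = 1.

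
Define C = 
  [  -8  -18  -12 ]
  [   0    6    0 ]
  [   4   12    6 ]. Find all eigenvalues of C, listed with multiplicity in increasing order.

-2, 0, 6

Characteristic polynomial: p(r) = r^3 - 4r^2 - 12r = r(r - 6)(r + 2).
Roots (with multiplicity): -2, 0, 6.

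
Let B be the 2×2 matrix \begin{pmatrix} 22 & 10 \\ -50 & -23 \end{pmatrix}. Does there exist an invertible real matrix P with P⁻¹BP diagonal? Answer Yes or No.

Characteristic polynomial: p(r) = r^2 + r - 6 = (r - 2)(r + 3).
All 2 eigenvalues are distinct, so B is diagonalizable.

Yes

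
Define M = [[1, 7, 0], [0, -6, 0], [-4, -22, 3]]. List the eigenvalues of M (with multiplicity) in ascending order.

Characteristic polynomial: p(r) = r^3 + 2r^2 - 21r + 18 = (r - 3)(r - 1)(r + 6).
Roots (with multiplicity): -6, 1, 3.

-6, 1, 3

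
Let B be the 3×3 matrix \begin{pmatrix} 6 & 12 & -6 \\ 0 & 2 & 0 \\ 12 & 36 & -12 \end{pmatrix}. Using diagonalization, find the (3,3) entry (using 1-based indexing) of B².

Characteristic polynomial: μ^3 + 4μ^2 - 12μ = μ(μ - 2)(μ + 6), so the eigenvalues are -6, 0, 2.
μ=-6: eigenvector (-1, 0, -2).
μ=2: eigenvector (-3, 1, 0).
μ=0: eigenvector (1, 0, 1).
P = [[-1, -3, 1], [0, 1, 0], [-2, 0, 1]], D = diag(-6, 2, 0), P⁻¹ = [[1, 3, -1], [0, 1, 0], [2, 6, -1]].
B² = P·diag(36, 4, 0)·P⁻¹ = [[-36, -120, 36], [0, 4, 0], [-72, -216, 72]].
The requested entry is 72.

72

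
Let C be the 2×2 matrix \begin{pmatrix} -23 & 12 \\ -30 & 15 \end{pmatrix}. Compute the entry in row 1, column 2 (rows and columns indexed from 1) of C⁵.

17292

Characteristic polynomial: λ^2 + 8λ + 15 = (λ + 3)(λ + 5), so the eigenvalues are -5, -3.
λ=-5: eigenvector (-2, -3).
λ=-3: eigenvector (-3, -5).
P = [[-2, -3], [-3, -5]], D = diag(-5, -3), P⁻¹ = [[-5, 3], [3, -2]].
C⁵ = P·diag(-3125, -243)·P⁻¹ = [[-29063, 17292], [-43230, 25695]].
The requested entry is 17292.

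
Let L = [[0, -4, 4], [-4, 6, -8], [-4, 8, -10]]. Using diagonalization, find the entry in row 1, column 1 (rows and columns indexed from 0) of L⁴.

-48

Characteristic polynomial: s^3 + 4s^2 + 4s = s(s + 2)^2, so the eigenvalues are -2, -2, 0.
s=0: eigenvector (1, -2, -2).
s=-2: eigenvector (2, -3, -4).
s=-2: eigenvector (0, 1, 1).
P = [[1, 2, 0], [-2, -3, 1], [-2, -4, 1]], D = diag(0, -2, -2), P⁻¹ = [[1, -2, 2], [0, 1, -1], [2, 0, 1]].
L⁴ = P·diag(0, 16, 16)·P⁻¹ = [[0, 32, -32], [32, -48, 64], [32, -64, 80]].
The requested entry is -48.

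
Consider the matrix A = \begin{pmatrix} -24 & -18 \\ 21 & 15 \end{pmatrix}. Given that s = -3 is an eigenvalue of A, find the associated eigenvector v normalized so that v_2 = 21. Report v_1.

-18

A + 3I = [[-21, -18], [21, 18]].
Solving (A + 3I)v = 0 gives the eigenspace spanned by (-18, 21).
With v_2 = 21, v = (-18, 21), so v_1 = -18.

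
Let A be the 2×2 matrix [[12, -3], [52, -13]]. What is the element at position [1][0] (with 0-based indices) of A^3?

Characteristic polynomial: s^2 + s = s(s + 1), so the eigenvalues are -1, 0.
s=0: eigenvector (1, 4).
s=-1: eigenvector (3, 13).
P = [[1, 3], [4, 13]], D = diag(0, -1), P⁻¹ = [[13, -3], [-4, 1]].
A³ = P·diag(0, -1)·P⁻¹ = [[12, -3], [52, -13]].
The requested entry is 52.

52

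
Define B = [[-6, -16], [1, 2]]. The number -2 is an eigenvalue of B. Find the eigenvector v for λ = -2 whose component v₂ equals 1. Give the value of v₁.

B + 2I = [[-4, -16], [1, 4]].
Solving (B + 2I)v = 0 gives the eigenspace spanned by (-4, 1).
With v₂ = 1, v = (-4, 1), so v₁ = -4.

-4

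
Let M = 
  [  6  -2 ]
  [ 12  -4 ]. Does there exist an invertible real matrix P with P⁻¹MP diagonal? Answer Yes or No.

Yes

Characteristic polynomial: p(r) = r^2 - 2r = r(r - 2).
All 2 eigenvalues are distinct, so M is diagonalizable.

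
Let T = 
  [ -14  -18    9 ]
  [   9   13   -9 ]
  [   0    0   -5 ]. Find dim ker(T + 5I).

T + 5I = [[-9, -18, 9], [9, 18, -9], [0, 0, 0]].
This matrix has rank 1, so its null space has dimension 3 − 1 = 2.

2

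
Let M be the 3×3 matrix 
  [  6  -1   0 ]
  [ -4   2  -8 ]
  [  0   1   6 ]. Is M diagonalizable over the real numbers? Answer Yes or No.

No

Characteristic polynomial: p(μ) = μ^3 - 14μ^2 + 64μ - 96 = (μ - 6)(μ - 4)^2.
μ = 4 has algebraic multiplicity 2; rank(M − 4I) = 2, so geometric multiplicity = 1.
Geometric multiplicity < algebraic multiplicity, so M is not diagonalizable.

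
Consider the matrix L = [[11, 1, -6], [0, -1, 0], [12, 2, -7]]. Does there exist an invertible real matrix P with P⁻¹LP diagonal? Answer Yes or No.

No

Characteristic polynomial: p(λ) = λ^3 - 3λ^2 - 9λ - 5 = (λ - 5)(λ + 1)^2.
λ = -1 has algebraic multiplicity 2; rank(L + 1I) = 2, so geometric multiplicity = 1.
Geometric multiplicity < algebraic multiplicity, so L is not diagonalizable.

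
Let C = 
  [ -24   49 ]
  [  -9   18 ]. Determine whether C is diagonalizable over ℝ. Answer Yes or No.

Characteristic polynomial: p(t) = t^2 + 6t + 9 = (t + 3)^2.
t = -3 has algebraic multiplicity 2; rank(C + 3I) = 1, so geometric multiplicity = 1.
Geometric multiplicity < algebraic multiplicity, so C is not diagonalizable.

No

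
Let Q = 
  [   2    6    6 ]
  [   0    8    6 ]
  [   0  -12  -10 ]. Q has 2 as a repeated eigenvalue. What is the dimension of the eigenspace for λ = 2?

2

Q − 2I = [[0, 6, 6], [0, 6, 6], [0, -12, -12]].
This matrix has rank 1, so its null space has dimension 3 − 1 = 2.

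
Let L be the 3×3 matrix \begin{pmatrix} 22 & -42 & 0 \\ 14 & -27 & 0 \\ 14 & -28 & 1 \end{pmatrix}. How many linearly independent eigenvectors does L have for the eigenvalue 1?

L − 1I = [[21, -42, 0], [14, -28, 0], [14, -28, 0]].
This matrix has rank 1, so its null space has dimension 3 − 1 = 2.

2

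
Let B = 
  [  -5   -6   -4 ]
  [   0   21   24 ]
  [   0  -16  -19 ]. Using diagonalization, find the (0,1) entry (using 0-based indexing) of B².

Characteristic polynomial: t^3 + 3t^2 - 25t - 75 = (t - 5)(t + 3)(t + 5), so the eigenvalues are -5, -3, 5.
t=-5: eigenvector (1, 0, 0).
t=5: eigenvector (-1, 3, -2).
t=-3: eigenvector (1, -1, 1).
P = [[1, -1, 1], [0, 3, -1], [0, -2, 1]], D = diag(-5, 5, -3), P⁻¹ = [[1, -1, -2], [0, 1, 1], [0, 2, 3]].
B² = P·diag(25, 25, 9)·P⁻¹ = [[25, -32, -48], [0, 57, 48], [0, -32, -23]].
The requested entry is -32.

-32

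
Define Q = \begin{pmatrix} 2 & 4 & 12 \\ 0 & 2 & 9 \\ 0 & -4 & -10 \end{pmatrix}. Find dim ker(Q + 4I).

1

Q + 4I = [[6, 4, 12], [0, 6, 9], [0, -4, -6]].
This matrix has rank 2, so its null space has dimension 3 − 2 = 1.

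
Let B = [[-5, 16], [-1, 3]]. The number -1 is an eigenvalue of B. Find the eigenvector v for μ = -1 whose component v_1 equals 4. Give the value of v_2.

B + 1I = [[-4, 16], [-1, 4]].
Solving (B + 1I)v = 0 gives the eigenspace spanned by (4, 1).
With v_1 = 4, v = (4, 1), so v_2 = 1.

1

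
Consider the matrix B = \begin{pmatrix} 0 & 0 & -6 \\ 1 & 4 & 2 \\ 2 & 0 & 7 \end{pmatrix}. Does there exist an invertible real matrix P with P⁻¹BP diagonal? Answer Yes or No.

Characteristic polynomial: p(λ) = λ^3 - 11λ^2 + 40λ - 48 = (λ - 4)^2(λ - 3).
λ = 4 has algebraic multiplicity 2; rank(B − 4I) = 2, so geometric multiplicity = 1.
Geometric multiplicity < algebraic multiplicity, so B is not diagonalizable.

No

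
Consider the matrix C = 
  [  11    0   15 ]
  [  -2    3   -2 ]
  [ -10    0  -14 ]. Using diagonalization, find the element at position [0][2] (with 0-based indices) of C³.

195

Characteristic polynomial: s^3 - 13s + 12 = (s - 3)(s - 1)(s + 4), so the eigenvalues are -4, 1, 3.
s=1: eigenvector (3, 1, -2).
s=3: eigenvector (0, 1, 0).
s=-4: eigenvector (-1, 0, 1).
P = [[3, 0, -1], [1, 1, 0], [-2, 0, 1]], D = diag(1, 3, -4), P⁻¹ = [[1, 0, 1], [-1, 1, -1], [2, 0, 3]].
C³ = P·diag(1, 27, -64)·P⁻¹ = [[131, 0, 195], [-26, 27, -26], [-130, 0, -194]].
The requested entry is 195.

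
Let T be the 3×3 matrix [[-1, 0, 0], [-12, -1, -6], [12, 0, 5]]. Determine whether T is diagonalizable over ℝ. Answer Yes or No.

Characteristic polynomial: p(r) = r^3 - 3r^2 - 9r - 5 = (r - 5)(r + 1)^2.
r = -1 has algebraic multiplicity 2; rank(T + 1I) = 1, so geometric multiplicity = 2.
Every eigenvalue has geometric = algebraic multiplicity, so T is diagonalizable.

Yes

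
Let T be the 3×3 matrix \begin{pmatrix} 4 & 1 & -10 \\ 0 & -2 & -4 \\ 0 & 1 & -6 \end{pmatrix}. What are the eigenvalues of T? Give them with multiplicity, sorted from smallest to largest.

-4, -4, 4

Characteristic polynomial: p(s) = s^3 + 4s^2 - 16s - 64 = (s - 4)(s + 4)^2.
Roots (with multiplicity): -4, -4, 4.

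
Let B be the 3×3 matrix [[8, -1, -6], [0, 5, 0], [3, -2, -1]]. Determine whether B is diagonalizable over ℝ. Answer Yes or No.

No

Characteristic polynomial: p(μ) = μ^3 - 12μ^2 + 45μ - 50 = (μ - 5)^2(μ - 2).
μ = 5 has algebraic multiplicity 2; rank(B − 5I) = 2, so geometric multiplicity = 1.
Geometric multiplicity < algebraic multiplicity, so B is not diagonalizable.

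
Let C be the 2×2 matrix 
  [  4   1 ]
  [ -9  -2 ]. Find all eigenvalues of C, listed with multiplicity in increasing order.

1, 1

Characteristic polynomial: p(r) = r^2 - 2r + 1 = (r - 1)^2.
Roots (with multiplicity): 1, 1.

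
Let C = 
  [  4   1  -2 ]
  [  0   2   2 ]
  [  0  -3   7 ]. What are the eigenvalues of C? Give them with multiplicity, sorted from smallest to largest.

Characteristic polynomial: p(t) = t^3 - 13t^2 + 56t - 80 = (t - 5)(t - 4)^2.
Roots (with multiplicity): 4, 4, 5.

4, 4, 5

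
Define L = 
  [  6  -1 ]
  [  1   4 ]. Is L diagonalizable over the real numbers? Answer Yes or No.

No

Characteristic polynomial: p(λ) = λ^2 - 10λ + 25 = (λ - 5)^2.
λ = 5 has algebraic multiplicity 2; rank(L − 5I) = 1, so geometric multiplicity = 1.
Geometric multiplicity < algebraic multiplicity, so L is not diagonalizable.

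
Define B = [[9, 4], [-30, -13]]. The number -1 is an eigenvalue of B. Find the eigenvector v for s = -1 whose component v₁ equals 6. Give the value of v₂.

B + 1I = [[10, 4], [-30, -12]].
Solving (B + 1I)v = 0 gives the eigenspace spanned by (6, -15).
With v₁ = 6, v = (6, -15), so v₂ = -15.

-15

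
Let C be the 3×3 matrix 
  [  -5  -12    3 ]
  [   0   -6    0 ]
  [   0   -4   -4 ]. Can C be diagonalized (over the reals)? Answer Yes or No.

Characteristic polynomial: p(t) = t^3 + 15t^2 + 74t + 120 = (t + 4)(t + 5)(t + 6).
All 3 eigenvalues are distinct, so C is diagonalizable.

Yes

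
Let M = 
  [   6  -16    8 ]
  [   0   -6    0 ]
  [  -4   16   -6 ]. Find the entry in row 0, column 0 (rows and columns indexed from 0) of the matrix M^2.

Characteristic polynomial: s^3 + 6s^2 - 4s - 24 = (s - 2)(s + 2)(s + 6), so the eigenvalues are -6, -2, 2.
s=-2: eigenvector (1, 0, -1).
s=-6: eigenvector (4, 1, -4).
s=2: eigenvector (2, 0, -1).
P = [[1, 4, 2], [0, 1, 0], [-1, -4, -1]], D = diag(-2, -6, 2), P⁻¹ = [[-1, -4, -2], [0, 1, 0], [1, 0, 1]].
M² = P·diag(4, 36, 4)·P⁻¹ = [[4, 128, 0], [0, 36, 0], [0, -128, 4]].
The requested entry is 4.

4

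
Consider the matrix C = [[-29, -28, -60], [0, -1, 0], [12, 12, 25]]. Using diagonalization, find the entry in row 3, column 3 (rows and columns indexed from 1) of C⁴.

-2495

Characteristic polynomial: r^3 + 5r^2 - r - 5 = (r - 1)(r + 1)(r + 5), so the eigenvalues are -5, -1, 1.
r=-1: eigenvector (-1, 1, 0).
r=-5: eigenvector (5, 0, -2).
r=1: eigenvector (-2, 0, 1).
P = [[-1, 5, -2], [1, 0, 0], [0, -2, 1]], D = diag(-1, -5, 1), P⁻¹ = [[0, 1, 0], [1, 1, 2], [2, 2, 5]].
C⁴ = P·diag(1, 625, 1)·P⁻¹ = [[3121, 3120, 6240], [0, 1, 0], [-1248, -1248, -2495]].
The requested entry is -2495.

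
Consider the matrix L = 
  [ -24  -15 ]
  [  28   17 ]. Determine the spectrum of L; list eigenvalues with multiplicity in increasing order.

Characteristic polynomial: p(t) = t^2 + 7t + 12 = (t + 3)(t + 4).
Roots (with multiplicity): -4, -3.

-4, -3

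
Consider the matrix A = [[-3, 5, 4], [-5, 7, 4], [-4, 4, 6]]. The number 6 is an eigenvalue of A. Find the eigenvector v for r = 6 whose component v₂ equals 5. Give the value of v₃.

5

A − 6I = [[-9, 5, 4], [-5, 1, 4], [-4, 4, 0]].
Solving (A − 6I)v = 0 gives the eigenspace spanned by (5, 5, 5).
With v₂ = 5, v = (5, 5, 5), so v₃ = 5.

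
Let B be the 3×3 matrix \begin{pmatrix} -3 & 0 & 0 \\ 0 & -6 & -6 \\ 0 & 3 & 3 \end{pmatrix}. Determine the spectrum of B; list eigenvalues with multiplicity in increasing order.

-3, -3, 0

Characteristic polynomial: p(λ) = λ^3 + 6λ^2 + 9λ = λ(λ + 3)^2.
Roots (with multiplicity): -3, -3, 0.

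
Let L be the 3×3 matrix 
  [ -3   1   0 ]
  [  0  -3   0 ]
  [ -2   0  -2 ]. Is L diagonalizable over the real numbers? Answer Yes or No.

Characteristic polynomial: p(t) = t^3 + 8t^2 + 21t + 18 = (t + 2)(t + 3)^2.
t = -3 has algebraic multiplicity 2; rank(L + 3I) = 2, so geometric multiplicity = 1.
Geometric multiplicity < algebraic multiplicity, so L is not diagonalizable.

No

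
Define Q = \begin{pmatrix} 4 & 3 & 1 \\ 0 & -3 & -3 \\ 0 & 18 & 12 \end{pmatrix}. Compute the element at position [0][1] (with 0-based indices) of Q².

Characteristic polynomial: t^3 - 13t^2 + 54t - 72 = (t - 6)(t - 4)(t - 3), so the eigenvalues are 3, 4, 6.
t=4: eigenvector (1, 0, 0).
t=3: eigenvector (-1, 1, -2).
t=6: eigenvector (0, -1, 3).
P = [[1, -1, 0], [0, 1, -1], [0, -2, 3]], D = diag(4, 3, 6), P⁻¹ = [[1, 3, 1], [0, 3, 1], [0, 2, 1]].
Q² = P·diag(16, 9, 36)·P⁻¹ = [[16, 21, 7], [0, -45, -27], [0, 162, 90]].
The requested entry is 21.

21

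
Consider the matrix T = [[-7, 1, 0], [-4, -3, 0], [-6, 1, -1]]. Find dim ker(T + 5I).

T + 5I = [[-2, 1, 0], [-4, 2, 0], [-6, 1, 4]].
This matrix has rank 2, so its null space has dimension 3 − 2 = 1.

1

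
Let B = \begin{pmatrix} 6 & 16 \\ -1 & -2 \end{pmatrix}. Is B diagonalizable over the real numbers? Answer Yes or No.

No

Characteristic polynomial: p(s) = s^2 - 4s + 4 = (s - 2)^2.
s = 2 has algebraic multiplicity 2; rank(B − 2I) = 1, so geometric multiplicity = 1.
Geometric multiplicity < algebraic multiplicity, so B is not diagonalizable.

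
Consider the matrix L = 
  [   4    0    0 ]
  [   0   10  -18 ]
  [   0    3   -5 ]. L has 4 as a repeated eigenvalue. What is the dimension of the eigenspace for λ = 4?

L − 4I = [[0, 0, 0], [0, 6, -18], [0, 3, -9]].
This matrix has rank 1, so its null space has dimension 3 − 1 = 2.

2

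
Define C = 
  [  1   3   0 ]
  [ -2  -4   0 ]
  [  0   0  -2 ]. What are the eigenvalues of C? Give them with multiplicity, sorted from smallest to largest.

-2, -2, -1

Characteristic polynomial: p(r) = r^3 + 5r^2 + 8r + 4 = (r + 1)(r + 2)^2.
Roots (with multiplicity): -2, -2, -1.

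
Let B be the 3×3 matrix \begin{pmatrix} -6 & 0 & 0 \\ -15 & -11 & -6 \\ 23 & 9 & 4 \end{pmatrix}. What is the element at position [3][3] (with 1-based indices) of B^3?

226

Characteristic polynomial: μ^3 + 13μ^2 + 52μ + 60 = (μ + 2)(μ + 5)(μ + 6), so the eigenvalues are -6, -5, -2.
μ=-6: eigenvector (1, 3, -5).
μ=-5: eigenvector (0, 1, -1).
μ=-2: eigenvector (0, -2, 3).
P = [[1, 0, 0], [3, 1, -2], [-5, -1, 3]], D = diag(-6, -5, -2), P⁻¹ = [[1, 0, 0], [1, 3, 2], [2, 1, 1]].
B³ = P·diag(-216, -125, -8)·P⁻¹ = [[-216, 0, 0], [-741, -359, -234], [1157, 351, 226]].
The requested entry is 226.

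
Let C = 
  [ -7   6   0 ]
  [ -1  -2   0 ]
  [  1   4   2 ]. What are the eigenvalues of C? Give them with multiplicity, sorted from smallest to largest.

Characteristic polynomial: p(r) = r^3 + 7r^2 + 2r - 40 = (r - 2)(r + 4)(r + 5).
Roots (with multiplicity): -5, -4, 2.

-5, -4, 2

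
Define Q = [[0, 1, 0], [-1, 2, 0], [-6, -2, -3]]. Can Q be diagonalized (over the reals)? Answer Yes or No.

No

Characteristic polynomial: p(λ) = λ^3 + λ^2 - 5λ + 3 = (λ - 1)^2(λ + 3).
λ = 1 has algebraic multiplicity 2; rank(Q − 1I) = 2, so geometric multiplicity = 1.
Geometric multiplicity < algebraic multiplicity, so Q is not diagonalizable.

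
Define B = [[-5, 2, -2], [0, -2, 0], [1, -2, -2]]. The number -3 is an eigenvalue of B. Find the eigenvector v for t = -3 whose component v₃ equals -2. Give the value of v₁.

B + 3I = [[-2, 2, -2], [0, 1, 0], [1, -2, 1]].
Solving (B + 3I)v = 0 gives the eigenspace spanned by (2, 0, -2).
With v₃ = -2, v = (2, 0, -2), so v₁ = 2.

2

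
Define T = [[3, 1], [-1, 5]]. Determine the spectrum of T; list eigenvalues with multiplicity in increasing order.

Characteristic polynomial: p(λ) = λ^2 - 8λ + 16 = (λ - 4)^2.
Roots (with multiplicity): 4, 4.

4, 4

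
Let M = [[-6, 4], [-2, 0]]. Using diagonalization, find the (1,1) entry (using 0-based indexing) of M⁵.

960

Characteristic polynomial: t^2 + 6t + 8 = (t + 2)(t + 4), so the eigenvalues are -4, -2.
t=-4: eigenvector (-2, -1).
t=-2: eigenvector (1, 1).
P = [[-2, 1], [-1, 1]], D = diag(-4, -2), P⁻¹ = [[-1, 1], [-1, 2]].
M⁵ = P·diag(-1024, -32)·P⁻¹ = [[-2016, 1984], [-992, 960]].
The requested entry is 960.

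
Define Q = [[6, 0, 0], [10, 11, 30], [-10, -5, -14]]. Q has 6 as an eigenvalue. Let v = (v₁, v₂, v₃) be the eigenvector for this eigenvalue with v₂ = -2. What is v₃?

0

Q − 6I = [[0, 0, 0], [10, 5, 30], [-10, -5, -20]].
Solving (Q − 6I)v = 0 gives the eigenspace spanned by (1, -2, 0).
With v₂ = -2, v = (1, -2, 0), so v₃ = 0.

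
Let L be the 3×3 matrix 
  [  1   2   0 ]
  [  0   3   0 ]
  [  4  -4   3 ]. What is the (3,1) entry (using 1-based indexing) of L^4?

Characteristic polynomial: r^3 - 7r^2 + 15r - 9 = (r - 3)^2(r - 1), so the eigenvalues are 1, 3, 3.
r=3: eigenvector (1, 1, -2).
r=1: eigenvector (-1, 0, 2).
r=3: eigenvector (0, 0, 1).
P = [[1, -1, 0], [1, 0, 0], [-2, 2, 1]], D = diag(3, 1, 3), P⁻¹ = [[0, 1, 0], [-1, 1, 0], [2, 0, 1]].
L⁴ = P·diag(81, 1, 81)·P⁻¹ = [[1, 80, 0], [0, 81, 0], [160, -160, 81]].
The requested entry is 160.

160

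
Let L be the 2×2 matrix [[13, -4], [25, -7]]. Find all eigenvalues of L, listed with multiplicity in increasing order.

3, 3

Characteristic polynomial: p(s) = s^2 - 6s + 9 = (s - 3)^2.
Roots (with multiplicity): 3, 3.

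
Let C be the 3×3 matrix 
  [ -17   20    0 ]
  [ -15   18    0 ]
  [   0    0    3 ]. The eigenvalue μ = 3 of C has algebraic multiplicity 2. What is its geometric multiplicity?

2

C − 3I = [[-20, 20, 0], [-15, 15, 0], [0, 0, 0]].
This matrix has rank 1, so its null space has dimension 3 − 1 = 2.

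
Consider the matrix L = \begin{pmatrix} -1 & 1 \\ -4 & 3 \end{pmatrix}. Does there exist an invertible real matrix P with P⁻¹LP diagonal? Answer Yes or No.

Characteristic polynomial: p(μ) = μ^2 - 2μ + 1 = (μ - 1)^2.
μ = 1 has algebraic multiplicity 2; rank(L − 1I) = 1, so geometric multiplicity = 1.
Geometric multiplicity < algebraic multiplicity, so L is not diagonalizable.

No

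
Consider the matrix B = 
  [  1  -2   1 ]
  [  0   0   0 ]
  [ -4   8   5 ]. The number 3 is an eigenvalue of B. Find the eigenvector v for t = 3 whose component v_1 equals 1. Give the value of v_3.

2

B − 3I = [[-2, -2, 1], [0, -3, 0], [-4, 8, 2]].
Solving (B − 3I)v = 0 gives the eigenspace spanned by (1, 0, 2).
With v_1 = 1, v = (1, 0, 2), so v_3 = 2.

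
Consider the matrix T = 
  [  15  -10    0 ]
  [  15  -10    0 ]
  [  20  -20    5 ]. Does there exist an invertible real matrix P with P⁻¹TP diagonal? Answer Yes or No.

Characteristic polynomial: p(λ) = λ^3 - 10λ^2 + 25λ = λ(λ - 5)^2.
λ = 5 has algebraic multiplicity 2; rank(T − 5I) = 1, so geometric multiplicity = 2.
Every eigenvalue has geometric = algebraic multiplicity, so T is diagonalizable.

Yes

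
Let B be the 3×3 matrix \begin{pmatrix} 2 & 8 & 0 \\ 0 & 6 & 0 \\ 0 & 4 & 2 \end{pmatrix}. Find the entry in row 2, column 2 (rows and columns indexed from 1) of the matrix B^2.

Characteristic polynomial: r^3 - 10r^2 + 28r - 24 = (r - 6)(r - 2)^2, so the eigenvalues are 2, 2, 6.
r=2: eigenvector (1, 0, 0).
r=6: eigenvector (2, 1, 1).
r=2: eigenvector (2, 0, 1).
P = [[1, 2, 2], [0, 1, 0], [0, 1, 1]], D = diag(2, 6, 2), P⁻¹ = [[1, 0, -2], [0, 1, 0], [0, -1, 1]].
B² = P·diag(4, 36, 4)·P⁻¹ = [[4, 64, 0], [0, 36, 0], [0, 32, 4]].
The requested entry is 36.

36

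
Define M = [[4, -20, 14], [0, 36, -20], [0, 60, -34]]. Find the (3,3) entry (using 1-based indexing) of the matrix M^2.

Characteristic polynomial: λ^3 - 6λ^2 - 16λ + 96 = (λ - 6)(λ - 4)(λ + 4), so the eigenvalues are -4, 4, 6.
λ=4: eigenvector (1, 0, 0).
λ=-4: eigenvector (-1, 1, 2).
λ=6: eigenvector (-1, -2, -3).
P = [[1, -1, -1], [0, 1, -2], [0, 2, -3]], D = diag(4, -4, 6), P⁻¹ = [[1, -5, 3], [0, -3, 2], [0, -2, 1]].
M² = P·diag(16, 16, 36)·P⁻¹ = [[16, 40, -20], [0, 96, -40], [0, 120, -44]].
The requested entry is -44.

-44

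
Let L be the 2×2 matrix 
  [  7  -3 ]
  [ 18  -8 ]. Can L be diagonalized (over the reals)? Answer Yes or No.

Yes

Characteristic polynomial: p(s) = s^2 + s - 2 = (s - 1)(s + 2).
All 2 eigenvalues are distinct, so L is diagonalizable.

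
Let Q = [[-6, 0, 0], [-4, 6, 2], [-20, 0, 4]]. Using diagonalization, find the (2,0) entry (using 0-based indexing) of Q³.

Characteristic polynomial: λ^3 - 4λ^2 - 36λ + 144 = (λ - 6)(λ - 4)(λ + 6), so the eigenvalues are -6, 4, 6.
λ=-6: eigenvector (1, 0, 2).
λ=6: eigenvector (0, 1, 0).
λ=4: eigenvector (0, -1, 1).
P = [[1, 0, 0], [0, 1, -1], [2, 0, 1]], D = diag(-6, 6, 4), P⁻¹ = [[1, 0, 0], [-2, 1, 1], [-2, 0, 1]].
Q³ = P·diag(-216, 216, 64)·P⁻¹ = [[-216, 0, 0], [-304, 216, 152], [-560, 0, 64]].
The requested entry is -560.

-560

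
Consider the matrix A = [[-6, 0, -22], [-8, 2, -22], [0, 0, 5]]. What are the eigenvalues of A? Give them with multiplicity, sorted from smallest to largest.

-6, 2, 5

Characteristic polynomial: p(μ) = μ^3 - μ^2 - 32μ + 60 = (μ - 5)(μ - 2)(μ + 6).
Roots (with multiplicity): -6, 2, 5.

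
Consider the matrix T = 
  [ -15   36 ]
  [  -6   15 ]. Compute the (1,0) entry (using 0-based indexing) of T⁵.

Characteristic polynomial: r^2 - 9 = (r - 3)(r + 3), so the eigenvalues are -3, 3.
r=-3: eigenvector (3, 1).
r=3: eigenvector (2, 1).
P = [[3, 2], [1, 1]], D = diag(-3, 3), P⁻¹ = [[1, -2], [-1, 3]].
T⁵ = P·diag(-243, 243)·P⁻¹ = [[-1215, 2916], [-486, 1215]].
The requested entry is -486.

-486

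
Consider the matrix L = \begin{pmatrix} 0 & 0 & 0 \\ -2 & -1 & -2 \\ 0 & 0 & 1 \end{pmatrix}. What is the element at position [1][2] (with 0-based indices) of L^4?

Characteristic polynomial: s^3 - s = s(s - 1)(s + 1), so the eigenvalues are -1, 0, 1.
s=-1: eigenvector (0, 1, 0).
s=0: eigenvector (1, -2, 0).
s=1: eigenvector (0, -1, 1).
P = [[0, 1, 0], [1, -2, -1], [0, 0, 1]], D = diag(-1, 0, 1), P⁻¹ = [[2, 1, 1], [1, 0, 0], [0, 0, 1]].
L⁴ = P·diag(1, 0, 1)·P⁻¹ = [[0, 0, 0], [2, 1, 0], [0, 0, 1]].
The requested entry is 0.

0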